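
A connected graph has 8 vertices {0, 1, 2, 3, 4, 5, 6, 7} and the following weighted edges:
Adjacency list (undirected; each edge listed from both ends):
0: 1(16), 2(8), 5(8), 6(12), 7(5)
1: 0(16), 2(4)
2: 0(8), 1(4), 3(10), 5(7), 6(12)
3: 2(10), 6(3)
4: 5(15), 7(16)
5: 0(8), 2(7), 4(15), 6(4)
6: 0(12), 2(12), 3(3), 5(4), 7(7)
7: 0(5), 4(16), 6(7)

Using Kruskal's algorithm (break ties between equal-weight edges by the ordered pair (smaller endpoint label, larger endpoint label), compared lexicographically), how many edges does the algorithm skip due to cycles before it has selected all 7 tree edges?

5

Kruskal: consider edges lightest-first.
3–6 (3): add — endpoints in different components.
1–2 (4): add — endpoints in different components.
5–6 (4): add — endpoints in different components.
0–7 (5): add — endpoints in different components.
2–5 (7): add — endpoints in different components.
6–7 (7): add — endpoints in different components.
0–2 (8): skip — 0 and 2 already connected.
0–5 (8): skip — 0 and 5 already connected.
2–3 (10): skip — 2 and 3 already connected.
0–6 (12): skip — 0 and 6 already connected.
2–6 (12): skip — 2 and 6 already connected.
4–5 (15): add — endpoints in different components.
Edges rejected before the tree was complete: 5.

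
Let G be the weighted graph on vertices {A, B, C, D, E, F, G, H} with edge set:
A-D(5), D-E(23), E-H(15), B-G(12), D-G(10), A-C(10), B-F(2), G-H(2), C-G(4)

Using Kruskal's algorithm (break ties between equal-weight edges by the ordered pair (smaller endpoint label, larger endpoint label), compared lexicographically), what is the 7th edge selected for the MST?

E-H

Kruskal: consider edges lightest-first.
B-F (2): add — endpoints in different components.
G-H (2): add — endpoints in different components.
C-G (4): add — endpoints in different components.
A-D (5): add — endpoints in different components.
A-C (10): add — endpoints in different components.
D-G (10): skip — D and G already connected.
B-G (12): add — endpoints in different components.
E-H (15): add — endpoints in different components.
The 7th edge added is E-H.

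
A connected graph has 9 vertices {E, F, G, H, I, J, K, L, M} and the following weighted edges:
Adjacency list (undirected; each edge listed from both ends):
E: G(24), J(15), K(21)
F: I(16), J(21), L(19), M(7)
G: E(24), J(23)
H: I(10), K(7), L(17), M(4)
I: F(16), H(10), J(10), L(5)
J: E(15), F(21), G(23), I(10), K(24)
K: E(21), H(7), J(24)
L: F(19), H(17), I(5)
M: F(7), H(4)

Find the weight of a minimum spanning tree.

81

Kruskal's algorithm — process edges by increasing weight (ties by edge label):
H-M (4): add — endpoints in different components.
I-L (5): add — endpoints in different components.
F-M (7): add — endpoints in different components.
H-K (7): add — endpoints in different components.
H-I (10): add — endpoints in different components.
I-J (10): add — endpoints in different components.
E-J (15): add — endpoints in different components.
F-I (16): skip — F and I already connected.
H-L (17): skip — H and L already connected.
F-L (19): skip — F and L already connected.
E-K (21): skip — E and K already connected.
F-J (21): skip — F and J already connected.
G-J (23): add — endpoints in different components.
MST edges: H-M, I-L, F-M, H-K, H-I, I-J, E-J, G-J; total weight 4+5+7+7+10+10+15+23 = 81.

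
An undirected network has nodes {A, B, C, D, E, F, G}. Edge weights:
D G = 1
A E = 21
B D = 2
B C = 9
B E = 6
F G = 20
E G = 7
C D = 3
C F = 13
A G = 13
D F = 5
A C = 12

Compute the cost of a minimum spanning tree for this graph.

Sort edges by weight, then run Kruskal:
D G (1): add — endpoints in different components.
B D (2): add — endpoints in different components.
C D (3): add — endpoints in different components.
D F (5): add — endpoints in different components.
B E (6): add — endpoints in different components.
E G (7): skip — E and G already connected.
B C (9): skip — B and C already connected.
A C (12): add — endpoints in different components.
MST edges: D G, B D, C D, D F, B E, A C; total weight 1+2+3+5+6+12 = 29.

29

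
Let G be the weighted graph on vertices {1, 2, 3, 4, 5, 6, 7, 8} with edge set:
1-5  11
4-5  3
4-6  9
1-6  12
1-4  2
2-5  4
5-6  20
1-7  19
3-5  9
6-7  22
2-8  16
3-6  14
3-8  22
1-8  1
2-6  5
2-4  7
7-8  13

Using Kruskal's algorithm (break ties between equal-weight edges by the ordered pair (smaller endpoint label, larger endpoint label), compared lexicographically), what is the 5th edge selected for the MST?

2-6

Kruskal's algorithm — process edges by increasing weight (ties by edge label):
1-8 (1): add — endpoints in different components.
1-4 (2): add — endpoints in different components.
4-5 (3): add — endpoints in different components.
2-5 (4): add — endpoints in different components.
2-6 (5): add — endpoints in different components.
2-4 (7): skip — 2 and 4 already connected.
3-5 (9): add — endpoints in different components.
4-6 (9): skip — 4 and 6 already connected.
1-5 (11): skip — 1 and 5 already connected.
1-6 (12): skip — 1 and 6 already connected.
7-8 (13): add — endpoints in different components.
The 5th edge added is 2-6.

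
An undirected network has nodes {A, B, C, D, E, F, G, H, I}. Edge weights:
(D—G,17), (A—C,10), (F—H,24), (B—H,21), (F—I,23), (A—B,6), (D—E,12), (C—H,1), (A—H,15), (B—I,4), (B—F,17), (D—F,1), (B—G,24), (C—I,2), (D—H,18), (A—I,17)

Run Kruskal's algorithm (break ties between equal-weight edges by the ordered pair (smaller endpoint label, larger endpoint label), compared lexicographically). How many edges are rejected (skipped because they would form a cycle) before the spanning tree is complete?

3

Kruskal's algorithm — process edges by increasing weight (ties by edge label):
C—H (1): add — endpoints in different components.
D—F (1): add — endpoints in different components.
C—I (2): add — endpoints in different components.
B—I (4): add — endpoints in different components.
A—B (6): add — endpoints in different components.
A—C (10): skip — A and C already connected.
D—E (12): add — endpoints in different components.
A—H (15): skip — A and H already connected.
A—I (17): skip — A and I already connected.
B—F (17): add — endpoints in different components.
D—G (17): add — endpoints in different components.
Edges rejected before the tree was complete: 3.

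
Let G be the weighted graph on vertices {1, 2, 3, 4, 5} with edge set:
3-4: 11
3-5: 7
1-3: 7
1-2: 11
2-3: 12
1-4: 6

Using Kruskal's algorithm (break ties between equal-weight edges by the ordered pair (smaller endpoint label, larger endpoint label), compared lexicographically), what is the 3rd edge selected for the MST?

Kruskal's algorithm — process edges by increasing weight (ties by edge label):
1-4 (6): add — endpoints in different components.
1-3 (7): add — endpoints in different components.
3-5 (7): add — endpoints in different components.
1-2 (11): add — endpoints in different components.
The 3rd edge added is 3-5.

3-5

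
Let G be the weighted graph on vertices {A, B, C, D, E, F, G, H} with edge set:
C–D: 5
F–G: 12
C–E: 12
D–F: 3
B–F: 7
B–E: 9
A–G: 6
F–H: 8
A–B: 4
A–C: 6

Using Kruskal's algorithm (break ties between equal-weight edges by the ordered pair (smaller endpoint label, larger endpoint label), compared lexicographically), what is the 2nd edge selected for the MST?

A-B

Sort edges by weight, then run Kruskal:
D–F (3): add — endpoints in different components.
A–B (4): add — endpoints in different components.
C–D (5): add — endpoints in different components.
A–C (6): add — endpoints in different components.
A–G (6): add — endpoints in different components.
B–F (7): skip — B and F already connected.
F–H (8): add — endpoints in different components.
B–E (9): add — endpoints in different components.
The 2nd edge added is A–B.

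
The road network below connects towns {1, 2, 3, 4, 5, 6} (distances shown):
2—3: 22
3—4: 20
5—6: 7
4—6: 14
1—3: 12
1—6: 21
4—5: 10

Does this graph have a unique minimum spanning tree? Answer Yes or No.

Yes

Kruskal: consider edges lightest-first.
5—6 (7): add — endpoints in different components.
4—5 (10): add — endpoints in different components.
1—3 (12): add — endpoints in different components.
4—6 (14): skip — 4 and 6 already connected.
3—4 (20): add — endpoints in different components.
1—6 (21): skip — 1 and 6 already connected.
2—3 (22): add — endpoints in different components.
Every non-tree edge has weight strictly greater than the heaviest edge on the tree path between its endpoints, so the MST is unique.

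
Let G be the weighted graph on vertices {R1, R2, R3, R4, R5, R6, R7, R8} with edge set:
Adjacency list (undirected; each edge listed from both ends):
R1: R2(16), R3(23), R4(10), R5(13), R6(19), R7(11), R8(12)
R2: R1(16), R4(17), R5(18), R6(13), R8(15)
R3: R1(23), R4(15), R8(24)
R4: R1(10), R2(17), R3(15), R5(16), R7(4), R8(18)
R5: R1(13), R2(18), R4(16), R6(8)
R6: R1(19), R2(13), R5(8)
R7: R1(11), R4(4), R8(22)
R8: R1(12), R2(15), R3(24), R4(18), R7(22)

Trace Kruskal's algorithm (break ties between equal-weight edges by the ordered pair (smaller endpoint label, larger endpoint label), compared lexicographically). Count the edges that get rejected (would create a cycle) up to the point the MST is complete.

Kruskal's algorithm — process edges by increasing weight (ties by edge label):
R4—R7 (4): add — endpoints in different components.
R5—R6 (8): add — endpoints in different components.
R1—R4 (10): add — endpoints in different components.
R1—R7 (11): skip — R1 and R7 already connected.
R1—R8 (12): add — endpoints in different components.
R1—R5 (13): add — endpoints in different components.
R2—R6 (13): add — endpoints in different components.
R2—R8 (15): skip — R2 and R8 already connected.
R3—R4 (15): add — endpoints in different components.
Edges rejected before the tree was complete: 2.

2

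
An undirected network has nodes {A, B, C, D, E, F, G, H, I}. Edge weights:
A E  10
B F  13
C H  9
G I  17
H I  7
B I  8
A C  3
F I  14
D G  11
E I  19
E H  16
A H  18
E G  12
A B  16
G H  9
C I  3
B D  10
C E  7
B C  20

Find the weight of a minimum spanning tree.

Kruskal: consider edges lightest-first.
A C (3): add — endpoints in different components.
C I (3): add — endpoints in different components.
C E (7): add — endpoints in different components.
H I (7): add — endpoints in different components.
B I (8): add — endpoints in different components.
C H (9): skip — C and H already connected.
G H (9): add — endpoints in different components.
A E (10): skip — A and E already connected.
B D (10): add — endpoints in different components.
D G (11): skip — D and G already connected.
E G (12): skip — E and G already connected.
B F (13): add — endpoints in different components.
MST edges: A C, C I, C E, H I, B I, G H, B D, B F; total weight 3+3+7+7+8+9+10+13 = 60.

60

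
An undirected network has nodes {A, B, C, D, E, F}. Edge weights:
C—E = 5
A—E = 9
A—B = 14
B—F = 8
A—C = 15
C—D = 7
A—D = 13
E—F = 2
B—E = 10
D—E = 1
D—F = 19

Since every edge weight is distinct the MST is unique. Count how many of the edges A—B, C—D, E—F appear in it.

Sort edges by weight, then run Kruskal:
D—E (1): add — endpoints in different components.
E—F (2): add — endpoints in different components.
C—E (5): add — endpoints in different components.
C—D (7): skip — C and D already connected.
B—F (8): add — endpoints in different components.
A—E (9): add — endpoints in different components.
MST edge set: {D—E, E—F, C—E, B—F, A—E}.
Of the listed edges, {E—F} are in the MST → 1.

1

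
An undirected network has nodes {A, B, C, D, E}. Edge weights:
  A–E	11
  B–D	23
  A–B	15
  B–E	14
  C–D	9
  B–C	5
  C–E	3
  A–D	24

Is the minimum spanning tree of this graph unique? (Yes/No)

Yes

Sort edges by weight, then run Kruskal:
C–E (3): add. Components now {A} {B} {C,E} {D}
B–C (5): add. Components now {A} {B,C,E} {D}
C–D (9): add. Components now {A} {B,C,D,E}
A–E (11): add. Components now {A,B,C,D,E}
Every non-tree edge has weight strictly greater than the heaviest edge on the tree path between its endpoints, so the MST is unique.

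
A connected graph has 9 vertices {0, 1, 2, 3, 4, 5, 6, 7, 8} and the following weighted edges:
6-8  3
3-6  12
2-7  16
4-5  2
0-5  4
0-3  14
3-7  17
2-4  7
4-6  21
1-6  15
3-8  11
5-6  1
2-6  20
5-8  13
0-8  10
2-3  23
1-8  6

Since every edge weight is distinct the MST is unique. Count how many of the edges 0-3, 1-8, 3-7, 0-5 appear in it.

2

Kruskal's algorithm — process edges by increasing weight (ties by edge label):
5-6 (1): add — endpoints in different components.
4-5 (2): add — endpoints in different components.
6-8 (3): add — endpoints in different components.
0-5 (4): add — endpoints in different components.
1-8 (6): add — endpoints in different components.
2-4 (7): add — endpoints in different components.
0-8 (10): skip — 0 and 8 already connected.
3-8 (11): add — endpoints in different components.
3-6 (12): skip — 3 and 6 already connected.
5-8 (13): skip — 5 and 8 already connected.
0-3 (14): skip — 0 and 3 already connected.
1-6 (15): skip — 1 and 6 already connected.
2-7 (16): add — endpoints in different components.
MST edge set: {5-6, 4-5, 6-8, 0-5, 1-8, 2-4, 3-8, 2-7}.
Of the listed edges, {1-8, 0-5} are in the MST → 2.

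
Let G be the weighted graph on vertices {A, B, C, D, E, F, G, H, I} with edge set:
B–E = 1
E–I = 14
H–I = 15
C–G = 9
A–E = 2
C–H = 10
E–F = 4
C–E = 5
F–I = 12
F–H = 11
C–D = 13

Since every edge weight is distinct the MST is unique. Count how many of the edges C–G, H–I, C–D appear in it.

2

Kruskal: consider edges lightest-first.
B–E (1): add — endpoints in different components.
A–E (2): add — endpoints in different components.
E–F (4): add — endpoints in different components.
C–E (5): add — endpoints in different components.
C–G (9): add — endpoints in different components.
C–H (10): add — endpoints in different components.
F–H (11): skip — F and H already connected.
F–I (12): add — endpoints in different components.
C–D (13): add — endpoints in different components.
MST edge set: {B–E, A–E, E–F, C–E, C–G, C–H, F–I, C–D}.
Of the listed edges, {C–G, C–D} are in the MST → 2.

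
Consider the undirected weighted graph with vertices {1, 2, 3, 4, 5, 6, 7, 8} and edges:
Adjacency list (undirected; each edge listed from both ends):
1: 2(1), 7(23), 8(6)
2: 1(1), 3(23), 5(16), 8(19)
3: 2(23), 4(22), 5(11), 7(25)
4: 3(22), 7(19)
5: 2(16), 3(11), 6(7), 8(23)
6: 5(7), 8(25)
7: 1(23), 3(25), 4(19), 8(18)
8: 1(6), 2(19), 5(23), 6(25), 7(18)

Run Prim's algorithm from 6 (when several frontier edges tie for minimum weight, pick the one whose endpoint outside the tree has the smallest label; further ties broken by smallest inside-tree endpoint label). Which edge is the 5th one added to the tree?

Prim's algorithm from 6:
Step 1: frontier [5-6 7, 6-8 25] → take 5-6 (7); add 5.
Step 2: frontier [3-5 11, 2-5 16, 5-8 23, 6-8 25] → take 3-5 (11); add 3.
Step 3: frontier [3-4 22, 2-3 23, 3-7 25, 2-5 16, 5-8 23, 6-8 25] → take 2-5 (16); add 2.
Step 4: frontier [1-2 1, 2-8 19, 3-4 22, 3-7 25, 5-8 23, 6-8 25] → take 1-2 (1); add 1.
Step 5: frontier [1-8 6, 1-7 23, 2-8 19, 3-4 22, 3-7 25, 5-8 23, 6-8 25] → take 1-8 (6); add 8.
Step 6: frontier [1-7 23, 3-4 22, 3-7 25, 7-8 18] → take 7-8 (18); add 7.
Step 7: frontier [3-4 22, 4-7 19] → take 4-7 (19); add 4.
The 5th edge added is 1-8.

1-8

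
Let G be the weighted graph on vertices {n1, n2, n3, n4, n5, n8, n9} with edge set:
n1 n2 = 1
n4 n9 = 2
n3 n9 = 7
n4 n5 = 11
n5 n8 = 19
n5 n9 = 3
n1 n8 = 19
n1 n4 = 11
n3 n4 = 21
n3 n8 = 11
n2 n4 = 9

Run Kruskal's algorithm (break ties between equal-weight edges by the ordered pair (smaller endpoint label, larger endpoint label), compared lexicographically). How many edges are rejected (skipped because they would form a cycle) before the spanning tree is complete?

Kruskal: consider edges lightest-first.
n1 n2 (1): add. Components now {n4} {n9} {n5} {n1,n2} {n3} {n8}
n4 n9 (2): add. Components now {n4,n9} {n5} {n1,n2} {n3} {n8}
n5 n9 (3): add. Components now {n4,n5,n9} {n1,n2} {n3} {n8}
n3 n9 (7): add. Components now {n3,n4,n5,n9} {n1,n2} {n8}
n2 n4 (9): add. Components now {n1,n2,n3,n4,n5,n9} {n8}
n1 n4 (11): skip — n4 and n1 already connected.
n3 n8 (11): add. Components now {n1,n2,n3,n4,n5,n8,n9}
Edges rejected before the tree was complete: 1.

1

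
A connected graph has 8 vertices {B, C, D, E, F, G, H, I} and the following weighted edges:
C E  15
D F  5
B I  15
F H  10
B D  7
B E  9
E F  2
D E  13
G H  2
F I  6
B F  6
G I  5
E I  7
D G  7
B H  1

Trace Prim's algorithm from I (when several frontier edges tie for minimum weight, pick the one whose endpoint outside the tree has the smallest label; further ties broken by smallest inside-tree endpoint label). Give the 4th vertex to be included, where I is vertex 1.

B

Grow the tree from I using Prim:
Step 1: cheapest edge leaving the tree is G I (5); add G.
Step 2: cheapest edge leaving the tree is G H (2); add H.
Step 3: cheapest edge leaving the tree is B H (1); add B.
Step 4: cheapest edge leaving the tree is B F (6); add F.
Step 5: cheapest edge leaving the tree is E F (2); add E.
Step 6: cheapest edge leaving the tree is D F (5); add D.
Step 7: cheapest edge leaving the tree is C E (15); add C.
Vertex order: I, G, H, B, F, E, D, C. The 4th vertex is B.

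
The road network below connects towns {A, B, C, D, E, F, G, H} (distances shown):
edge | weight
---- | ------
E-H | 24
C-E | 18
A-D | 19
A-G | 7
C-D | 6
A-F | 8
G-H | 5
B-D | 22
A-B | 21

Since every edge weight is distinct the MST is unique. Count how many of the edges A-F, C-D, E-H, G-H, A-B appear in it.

4

Kruskal: consider edges lightest-first.
G-H (5): add — endpoints in different components.
C-D (6): add — endpoints in different components.
A-G (7): add — endpoints in different components.
A-F (8): add — endpoints in different components.
C-E (18): add — endpoints in different components.
A-D (19): add — endpoints in different components.
A-B (21): add — endpoints in different components.
MST edge set: {G-H, C-D, A-G, A-F, C-E, A-D, A-B}.
Of the listed edges, {A-F, C-D, G-H, A-B} are in the MST → 4.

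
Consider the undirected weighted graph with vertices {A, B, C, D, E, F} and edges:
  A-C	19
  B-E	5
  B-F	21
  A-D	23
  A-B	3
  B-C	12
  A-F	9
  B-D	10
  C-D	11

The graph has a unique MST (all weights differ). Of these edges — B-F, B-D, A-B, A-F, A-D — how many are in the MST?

Sort edges by weight, then run Kruskal:
A-B (3): add — endpoints in different components.
B-E (5): add — endpoints in different components.
A-F (9): add — endpoints in different components.
B-D (10): add — endpoints in different components.
C-D (11): add — endpoints in different components.
MST edge set: {A-B, B-E, A-F, B-D, C-D}.
Of the listed edges, {B-D, A-B, A-F} are in the MST → 3.

3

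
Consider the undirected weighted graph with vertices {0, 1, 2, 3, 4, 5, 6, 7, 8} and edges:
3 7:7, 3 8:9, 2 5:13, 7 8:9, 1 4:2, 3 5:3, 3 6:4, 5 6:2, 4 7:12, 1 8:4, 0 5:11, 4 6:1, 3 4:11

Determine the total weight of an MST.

Grow the tree from 5 using Prim:
Step 1: cheapest edge leaving the tree is 5 6 (2); add 6.
Step 2: cheapest edge leaving the tree is 4 6 (1); add 4.
Step 3: cheapest edge leaving the tree is 1 4 (2); add 1.
Step 4: cheapest edge leaving the tree is 3 5 (3); add 3.
Step 5: cheapest edge leaving the tree is 1 8 (4); add 8.
Step 6: cheapest edge leaving the tree is 3 7 (7); add 7.
Step 7: cheapest edge leaving the tree is 0 5 (11); add 0.
Step 8: cheapest edge leaving the tree is 2 5 (13); add 2.
MST edges: 5 6, 4 6, 1 4, 3 5, 1 8, 3 7, 0 5, 2 5; total weight 2+1+2+3+4+7+11+13 = 43.

43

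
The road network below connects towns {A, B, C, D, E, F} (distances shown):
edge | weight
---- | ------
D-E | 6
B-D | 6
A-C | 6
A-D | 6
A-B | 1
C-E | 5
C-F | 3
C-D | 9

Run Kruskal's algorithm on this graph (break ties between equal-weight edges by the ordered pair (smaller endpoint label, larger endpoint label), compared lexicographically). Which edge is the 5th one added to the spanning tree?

A-D

Sort edges by weight, then run Kruskal:
A-B (1): add — endpoints in different components.
C-F (3): add — endpoints in different components.
C-E (5): add — endpoints in different components.
A-C (6): add — endpoints in different components.
A-D (6): add — endpoints in different components.
The 5th edge added is A-D.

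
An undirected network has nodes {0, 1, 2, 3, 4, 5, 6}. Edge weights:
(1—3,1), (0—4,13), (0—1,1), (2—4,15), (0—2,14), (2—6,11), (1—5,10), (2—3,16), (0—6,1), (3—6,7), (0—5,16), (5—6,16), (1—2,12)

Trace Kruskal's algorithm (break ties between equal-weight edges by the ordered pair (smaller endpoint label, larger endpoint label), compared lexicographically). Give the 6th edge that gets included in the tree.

Kruskal: consider edges lightest-first.
0—1 (1): add. Components now {0,1} {2} {3} {4} {5} {6}
0—6 (1): add. Components now {0,1,6} {2} {3} {4} {5}
1—3 (1): add. Components now {0,1,3,6} {2} {4} {5}
3—6 (7): skip — 3 and 6 already connected.
1—5 (10): add. Components now {0,1,3,5,6} {2} {4}
2—6 (11): add. Components now {0,1,2,3,5,6} {4}
1—2 (12): skip — 1 and 2 already connected.
0—4 (13): add. Components now {0,1,2,3,4,5,6}
The 6th edge added is 0—4.

0-4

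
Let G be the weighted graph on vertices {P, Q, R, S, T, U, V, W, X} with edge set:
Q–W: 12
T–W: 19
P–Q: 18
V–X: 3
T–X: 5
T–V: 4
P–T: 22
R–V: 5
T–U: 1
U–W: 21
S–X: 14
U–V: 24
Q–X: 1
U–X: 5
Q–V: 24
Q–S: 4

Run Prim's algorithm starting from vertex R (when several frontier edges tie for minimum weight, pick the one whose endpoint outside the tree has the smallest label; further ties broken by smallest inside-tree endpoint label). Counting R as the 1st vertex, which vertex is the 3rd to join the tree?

Prim, starting at R.
Step 1: cheapest edge leaving the tree is R–V (5); add V.
Step 2: cheapest edge leaving the tree is V–X (3); add X.
Step 3: cheapest edge leaving the tree is Q–X (1); add Q.
Step 4: cheapest edge leaving the tree is Q–S (4); add S.
Step 5: cheapest edge leaving the tree is T–V (4); add T.
Step 6: cheapest edge leaving the tree is T–U (1); add U.
Step 7: cheapest edge leaving the tree is Q–W (12); add W.
Step 8: cheapest edge leaving the tree is P–Q (18); add P.
Vertex order: R, V, X, Q, S, T, U, W, P. The 3rd vertex is X.

X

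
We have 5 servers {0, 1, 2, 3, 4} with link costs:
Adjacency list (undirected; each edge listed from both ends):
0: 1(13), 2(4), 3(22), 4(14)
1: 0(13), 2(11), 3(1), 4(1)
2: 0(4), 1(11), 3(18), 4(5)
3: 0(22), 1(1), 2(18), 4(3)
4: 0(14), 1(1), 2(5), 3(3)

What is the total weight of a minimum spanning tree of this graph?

Sort edges by weight, then run Kruskal:
1 3 (1): add. Components now {0} {1,3} {2} {4}
1 4 (1): add. Components now {0} {1,3,4} {2}
3 4 (3): skip — 3 and 4 already connected.
0 2 (4): add. Components now {0,2} {1,3,4}
2 4 (5): add. Components now {0,1,2,3,4}
MST edges: 1 3, 1 4, 0 2, 2 4; total weight 1+1+4+5 = 11.

11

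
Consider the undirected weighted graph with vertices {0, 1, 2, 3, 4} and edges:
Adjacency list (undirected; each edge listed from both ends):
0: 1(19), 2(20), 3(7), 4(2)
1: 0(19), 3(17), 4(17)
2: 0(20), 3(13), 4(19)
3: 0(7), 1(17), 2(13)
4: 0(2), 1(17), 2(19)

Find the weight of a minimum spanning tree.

Prim's algorithm from 4:
Step 1: cheapest edge leaving the tree is 0-4 (2); add 0.
Step 2: cheapest edge leaving the tree is 0-3 (7); add 3.
Step 3: cheapest edge leaving the tree is 2-3 (13); add 2.
Step 4: cheapest edge leaving the tree is 1-3 (17); add 1.
MST edges: 0-4, 0-3, 2-3, 1-3; total weight 2+7+13+17 = 39.

39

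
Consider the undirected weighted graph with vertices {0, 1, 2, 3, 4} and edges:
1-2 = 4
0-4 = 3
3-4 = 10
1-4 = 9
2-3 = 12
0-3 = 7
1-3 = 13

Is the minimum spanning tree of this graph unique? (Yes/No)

Yes

Kruskal: consider edges lightest-first.
0-4 (3): add — endpoints in different components.
1-2 (4): add — endpoints in different components.
0-3 (7): add — endpoints in different components.
1-4 (9): add — endpoints in different components.
Every non-tree edge has weight strictly greater than the heaviest edge on the tree path between its endpoints, so the MST is unique.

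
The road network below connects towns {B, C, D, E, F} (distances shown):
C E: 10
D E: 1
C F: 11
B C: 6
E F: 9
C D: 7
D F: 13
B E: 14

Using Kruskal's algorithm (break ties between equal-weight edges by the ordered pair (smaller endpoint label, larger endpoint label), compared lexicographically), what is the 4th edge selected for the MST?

Kruskal: consider edges lightest-first.
D E (1): add. Components now {B} {C} {D,E} {F}
B C (6): add. Components now {B,C} {D,E} {F}
C D (7): add. Components now {B,C,D,E} {F}
E F (9): add. Components now {B,C,D,E,F}
The 4th edge added is E F.

E-F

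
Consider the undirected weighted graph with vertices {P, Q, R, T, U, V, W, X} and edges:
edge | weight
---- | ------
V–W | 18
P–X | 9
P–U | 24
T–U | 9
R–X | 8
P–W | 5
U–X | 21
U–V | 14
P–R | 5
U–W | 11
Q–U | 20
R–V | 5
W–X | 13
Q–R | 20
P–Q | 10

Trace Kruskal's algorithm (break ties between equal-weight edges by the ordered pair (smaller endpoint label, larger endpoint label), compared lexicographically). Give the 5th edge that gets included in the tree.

Kruskal's algorithm — process edges by increasing weight (ties by edge label):
P–R (5): add — endpoints in different components.
P–W (5): add — endpoints in different components.
R–V (5): add — endpoints in different components.
R–X (8): add — endpoints in different components.
P–X (9): skip — X and P already connected.
T–U (9): add — endpoints in different components.
P–Q (10): add — endpoints in different components.
U–W (11): add — endpoints in different components.
The 5th edge added is T–U.

T-U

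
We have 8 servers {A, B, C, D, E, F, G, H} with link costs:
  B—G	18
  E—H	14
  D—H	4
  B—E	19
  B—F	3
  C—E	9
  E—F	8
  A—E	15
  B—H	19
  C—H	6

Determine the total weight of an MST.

Kruskal: consider edges lightest-first.
B—F (3): add — endpoints in different components.
D—H (4): add — endpoints in different components.
C—H (6): add — endpoints in different components.
E—F (8): add — endpoints in different components.
C—E (9): add — endpoints in different components.
E—H (14): skip — E and H already connected.
A—E (15): add — endpoints in different components.
B—G (18): add — endpoints in different components.
MST edges: B—F, D—H, C—H, E—F, C—E, A—E, B—G; total weight 3+4+6+8+9+15+18 = 63.

63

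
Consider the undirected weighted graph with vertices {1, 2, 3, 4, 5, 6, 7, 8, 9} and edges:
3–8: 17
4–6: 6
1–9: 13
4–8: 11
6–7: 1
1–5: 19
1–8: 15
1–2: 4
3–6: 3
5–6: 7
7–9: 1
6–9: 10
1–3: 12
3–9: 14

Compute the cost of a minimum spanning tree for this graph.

45

Prim, starting at 2.
Step 1: cheapest edge leaving the tree is 1–2 (4); add 1.
Step 2: cheapest edge leaving the tree is 1–3 (12); add 3.
Step 3: cheapest edge leaving the tree is 3–6 (3); add 6.
Step 4: cheapest edge leaving the tree is 6–7 (1); add 7.
Step 5: cheapest edge leaving the tree is 7–9 (1); add 9.
Step 6: cheapest edge leaving the tree is 4–6 (6); add 4.
Step 7: cheapest edge leaving the tree is 5–6 (7); add 5.
Step 8: cheapest edge leaving the tree is 4–8 (11); add 8.
MST edges: 1–2, 1–3, 3–6, 6–7, 7–9, 4–6, 5–6, 4–8; total weight 4+12+3+1+1+6+7+11 = 45.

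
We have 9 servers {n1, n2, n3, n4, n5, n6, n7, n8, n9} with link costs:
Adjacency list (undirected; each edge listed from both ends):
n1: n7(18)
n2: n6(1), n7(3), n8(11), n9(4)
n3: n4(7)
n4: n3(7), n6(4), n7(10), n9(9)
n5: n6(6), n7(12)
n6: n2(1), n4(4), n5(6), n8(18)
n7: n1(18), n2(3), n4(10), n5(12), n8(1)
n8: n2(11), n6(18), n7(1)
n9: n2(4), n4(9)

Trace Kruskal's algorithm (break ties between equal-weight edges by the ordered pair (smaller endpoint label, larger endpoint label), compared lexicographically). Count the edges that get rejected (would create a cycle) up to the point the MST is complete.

4

Kruskal's algorithm — process edges by increasing weight (ties by edge label):
n2-n6 (1): add — endpoints in different components.
n7-n8 (1): add — endpoints in different components.
n2-n7 (3): add — endpoints in different components.
n2-n9 (4): add — endpoints in different components.
n4-n6 (4): add — endpoints in different components.
n5-n6 (6): add — endpoints in different components.
n3-n4 (7): add — endpoints in different components.
n4-n9 (9): skip — n4 and n9 already connected.
n4-n7 (10): skip — n4 and n7 already connected.
n2-n8 (11): skip — n8 and n2 already connected.
n5-n7 (12): skip — n7 and n5 already connected.
n1-n7 (18): add — endpoints in different components.
Edges rejected before the tree was complete: 4.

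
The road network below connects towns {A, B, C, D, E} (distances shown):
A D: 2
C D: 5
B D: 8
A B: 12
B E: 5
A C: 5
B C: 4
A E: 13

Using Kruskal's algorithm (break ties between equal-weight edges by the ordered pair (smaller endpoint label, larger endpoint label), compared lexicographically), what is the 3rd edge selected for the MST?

A-C

Sort edges by weight, then run Kruskal:
A D (2): add. Components now {A,D} {B} {C} {E}
B C (4): add. Components now {A,D} {B,C} {E}
A C (5): add. Components now {A,B,C,D} {E}
B E (5): add. Components now {A,B,C,D,E}
The 3rd edge added is A C.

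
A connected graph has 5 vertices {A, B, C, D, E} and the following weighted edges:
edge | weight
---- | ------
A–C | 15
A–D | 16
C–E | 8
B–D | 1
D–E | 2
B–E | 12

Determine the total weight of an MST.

Grow the tree from A using Prim:
Step 1: frontier [A–C 15, A–D 16] → take A–C (15); add C.
Step 2: frontier [A–D 16, C–E 8] → take C–E (8); add E.
Step 3: frontier [A–D 16, D–E 2, B–E 12] → take D–E (2); add D.
Step 4: frontier [B–D 1, B–E 12] → take B–D (1); add B.
MST edges: A–C, C–E, D–E, B–D; total weight 15+8+2+1 = 26.

26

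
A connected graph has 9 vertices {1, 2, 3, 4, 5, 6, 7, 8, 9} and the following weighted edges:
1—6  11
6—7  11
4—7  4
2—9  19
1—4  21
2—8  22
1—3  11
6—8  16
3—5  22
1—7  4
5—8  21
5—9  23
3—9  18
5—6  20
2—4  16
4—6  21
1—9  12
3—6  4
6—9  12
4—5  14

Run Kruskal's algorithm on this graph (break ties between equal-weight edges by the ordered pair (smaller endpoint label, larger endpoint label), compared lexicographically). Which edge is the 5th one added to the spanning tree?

1-9

Kruskal: consider edges lightest-first.
1—7 (4): add — endpoints in different components.
3—6 (4): add — endpoints in different components.
4—7 (4): add — endpoints in different components.
1—3 (11): add — endpoints in different components.
1—6 (11): skip — 1 and 6 already connected.
6—7 (11): skip — 6 and 7 already connected.
1—9 (12): add — endpoints in different components.
6—9 (12): skip — 6 and 9 already connected.
4—5 (14): add — endpoints in different components.
2—4 (16): add — endpoints in different components.
6—8 (16): add — endpoints in different components.
The 5th edge added is 1—9.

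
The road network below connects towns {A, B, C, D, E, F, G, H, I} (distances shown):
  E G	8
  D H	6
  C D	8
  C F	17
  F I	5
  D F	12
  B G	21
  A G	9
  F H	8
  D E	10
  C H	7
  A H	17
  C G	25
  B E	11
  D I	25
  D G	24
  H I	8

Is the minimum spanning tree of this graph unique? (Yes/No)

No

Kruskal's algorithm — process edges by increasing weight (ties by edge label):
F I (5): add — endpoints in different components.
D H (6): add — endpoints in different components.
C H (7): add — endpoints in different components.
C D (8): skip — C and D already connected.
E G (8): add — endpoints in different components.
F H (8): add — endpoints in different components.
H I (8): skip — H and I already connected.
A G (9): add — endpoints in different components.
D E (10): add — endpoints in different components.
B E (11): add — endpoints in different components.
Non-tree edge H I has weight 8, equal to the heaviest edge on its tree cycle — swapping gives another MST of the same weight. Not unique.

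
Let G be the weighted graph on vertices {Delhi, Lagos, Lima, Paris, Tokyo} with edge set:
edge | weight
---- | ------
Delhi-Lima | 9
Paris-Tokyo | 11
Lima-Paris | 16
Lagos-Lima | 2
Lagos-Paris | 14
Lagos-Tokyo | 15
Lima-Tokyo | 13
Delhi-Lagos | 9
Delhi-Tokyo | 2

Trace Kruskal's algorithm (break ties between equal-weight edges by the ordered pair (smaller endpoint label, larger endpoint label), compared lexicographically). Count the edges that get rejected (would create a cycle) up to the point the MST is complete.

1

Kruskal: consider edges lightest-first.
Delhi-Tokyo (2): add. Components now {Lagos} {Delhi,Tokyo} {Paris} {Lima}
Lagos-Lima (2): add. Components now {Lagos,Lima} {Delhi,Tokyo} {Paris}
Delhi-Lagos (9): add. Components now {Delhi,Lagos,Lima,Tokyo} {Paris}
Delhi-Lima (9): skip — Delhi and Lima already connected.
Paris-Tokyo (11): add. Components now {Delhi,Lagos,Lima,Paris,Tokyo}
Edges rejected before the tree was complete: 1.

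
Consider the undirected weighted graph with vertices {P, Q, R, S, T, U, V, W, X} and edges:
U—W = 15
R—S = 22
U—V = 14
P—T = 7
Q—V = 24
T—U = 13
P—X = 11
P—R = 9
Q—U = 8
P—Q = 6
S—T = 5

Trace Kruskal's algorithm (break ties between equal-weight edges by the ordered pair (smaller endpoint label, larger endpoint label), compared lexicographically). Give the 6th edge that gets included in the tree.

Sort edges by weight, then run Kruskal:
S—T (5): add — endpoints in different components.
P—Q (6): add — endpoints in different components.
P—T (7): add — endpoints in different components.
Q—U (8): add — endpoints in different components.
P—R (9): add — endpoints in different components.
P—X (11): add — endpoints in different components.
T—U (13): skip — T and U already connected.
U—V (14): add — endpoints in different components.
U—W (15): add — endpoints in different components.
The 6th edge added is P—X.

P-X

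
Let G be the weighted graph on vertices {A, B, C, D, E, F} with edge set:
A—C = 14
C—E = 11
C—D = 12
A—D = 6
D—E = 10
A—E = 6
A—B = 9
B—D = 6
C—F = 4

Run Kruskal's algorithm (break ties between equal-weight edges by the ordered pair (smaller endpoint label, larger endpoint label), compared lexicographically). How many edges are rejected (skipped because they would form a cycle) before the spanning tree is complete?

2

Sort edges by weight, then run Kruskal:
C—F (4): add. Components now {A} {B} {C,F} {D} {E}
A—D (6): add. Components now {A,D} {B} {C,F} {E}
A—E (6): add. Components now {A,D,E} {B} {C,F}
B—D (6): add. Components now {A,B,D,E} {C,F}
A—B (9): skip — A and B already connected.
D—E (10): skip — D and E already connected.
C—E (11): add. Components now {A,B,C,D,E,F}
Edges rejected before the tree was complete: 2.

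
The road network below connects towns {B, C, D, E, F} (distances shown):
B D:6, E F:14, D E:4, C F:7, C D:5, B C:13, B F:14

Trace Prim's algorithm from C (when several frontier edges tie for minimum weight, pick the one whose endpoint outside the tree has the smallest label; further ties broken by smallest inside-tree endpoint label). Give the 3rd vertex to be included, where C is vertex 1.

Grow the tree from C using Prim:
Step 1: cheapest edge leaving the tree is C D (5); add D.
Step 2: cheapest edge leaving the tree is D E (4); add E.
Step 3: cheapest edge leaving the tree is B D (6); add B.
Step 4: cheapest edge leaving the tree is C F (7); add F.
Vertex order: C, D, E, B, F. The 3rd vertex is E.

E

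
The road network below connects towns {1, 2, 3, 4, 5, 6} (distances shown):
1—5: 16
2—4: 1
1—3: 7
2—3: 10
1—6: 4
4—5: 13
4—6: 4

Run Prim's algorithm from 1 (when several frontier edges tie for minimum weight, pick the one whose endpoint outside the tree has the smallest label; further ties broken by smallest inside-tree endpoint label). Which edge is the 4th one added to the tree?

1-3

Grow the tree from 1 using Prim:
Step 1: frontier [1—6 4, 1—3 7, 1—5 16] → take 1—6 (4); add 6.
Step 2: frontier [1—3 7, 1—5 16, 4—6 4] → take 4—6 (4); add 4.
Step 3: frontier [1—3 7, 1—5 16, 2—4 1, 4—5 13] → take 2—4 (1); add 2.
Step 4: frontier [1—3 7, 1—5 16, 2—3 10, 4—5 13] → take 1—3 (7); add 3.
Step 5: frontier [1—5 16, 4—5 13] → take 4—5 (13); add 5.
The 4th edge added is 1—3.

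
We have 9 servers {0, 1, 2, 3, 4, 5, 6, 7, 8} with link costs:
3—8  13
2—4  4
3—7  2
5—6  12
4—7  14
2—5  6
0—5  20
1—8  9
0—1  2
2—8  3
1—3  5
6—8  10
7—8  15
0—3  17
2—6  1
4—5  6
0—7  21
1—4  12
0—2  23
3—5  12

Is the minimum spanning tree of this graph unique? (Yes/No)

No

Kruskal's algorithm — process edges by increasing weight (ties by edge label):
2—6 (1): add — endpoints in different components.
0—1 (2): add — endpoints in different components.
3—7 (2): add — endpoints in different components.
2—8 (3): add — endpoints in different components.
2—4 (4): add — endpoints in different components.
1—3 (5): add — endpoints in different components.
2—5 (6): add — endpoints in different components.
4—5 (6): skip — 4 and 5 already connected.
1—8 (9): add — endpoints in different components.
Non-tree edge 4—5 has weight 6, equal to the heaviest edge on its tree cycle — swapping gives another MST of the same weight. Not unique.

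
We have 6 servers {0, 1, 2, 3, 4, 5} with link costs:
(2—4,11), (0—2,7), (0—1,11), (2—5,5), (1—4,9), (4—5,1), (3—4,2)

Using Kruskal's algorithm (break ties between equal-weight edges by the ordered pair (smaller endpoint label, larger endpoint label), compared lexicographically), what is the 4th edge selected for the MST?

0-2

Kruskal's algorithm — process edges by increasing weight (ties by edge label):
4—5 (1): add. Components now {0} {1} {2} {3} {4,5}
3—4 (2): add. Components now {0} {1} {2} {3,4,5}
2—5 (5): add. Components now {0} {1} {2,3,4,5}
0—2 (7): add. Components now {0,2,3,4,5} {1}
1—4 (9): add. Components now {0,1,2,3,4,5}
The 4th edge added is 0—2.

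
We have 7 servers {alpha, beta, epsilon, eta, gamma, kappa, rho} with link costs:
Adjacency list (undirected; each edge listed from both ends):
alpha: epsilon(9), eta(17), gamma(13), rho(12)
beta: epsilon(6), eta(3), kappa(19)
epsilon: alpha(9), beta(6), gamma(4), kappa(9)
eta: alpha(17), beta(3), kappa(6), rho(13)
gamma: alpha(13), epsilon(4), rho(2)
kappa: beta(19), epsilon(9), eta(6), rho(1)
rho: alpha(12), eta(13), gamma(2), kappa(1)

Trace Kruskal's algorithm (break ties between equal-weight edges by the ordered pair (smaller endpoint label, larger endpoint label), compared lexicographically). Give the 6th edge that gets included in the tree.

alpha-epsilon

Kruskal's algorithm — process edges by increasing weight (ties by edge label):
kappa-rho (1): add — endpoints in different components.
gamma-rho (2): add — endpoints in different components.
beta-eta (3): add — endpoints in different components.
epsilon-gamma (4): add — endpoints in different components.
beta-epsilon (6): add — endpoints in different components.
eta-kappa (6): skip — eta and kappa already connected.
alpha-epsilon (9): add — endpoints in different components.
The 6th edge added is alpha-epsilon.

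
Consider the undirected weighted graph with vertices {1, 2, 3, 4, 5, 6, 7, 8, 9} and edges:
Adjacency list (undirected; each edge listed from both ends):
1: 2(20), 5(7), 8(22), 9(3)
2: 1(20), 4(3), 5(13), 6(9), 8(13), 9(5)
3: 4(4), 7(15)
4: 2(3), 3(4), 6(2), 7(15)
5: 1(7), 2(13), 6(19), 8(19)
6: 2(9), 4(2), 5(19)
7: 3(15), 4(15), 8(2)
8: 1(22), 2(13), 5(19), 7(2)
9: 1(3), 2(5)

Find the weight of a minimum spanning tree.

39

Prim, starting at 8.
Step 1: cheapest edge leaving the tree is 7 8 (2); add 7.
Step 2: cheapest edge leaving the tree is 2 8 (13); add 2.
Step 3: cheapest edge leaving the tree is 2 4 (3); add 4.
Step 4: cheapest edge leaving the tree is 4 6 (2); add 6.
Step 5: cheapest edge leaving the tree is 3 4 (4); add 3.
Step 6: cheapest edge leaving the tree is 2 9 (5); add 9.
Step 7: cheapest edge leaving the tree is 1 9 (3); add 1.
Step 8: cheapest edge leaving the tree is 1 5 (7); add 5.
MST edges: 7 8, 2 8, 2 4, 4 6, 3 4, 2 9, 1 9, 1 5; total weight 2+13+3+2+4+5+3+7 = 39.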